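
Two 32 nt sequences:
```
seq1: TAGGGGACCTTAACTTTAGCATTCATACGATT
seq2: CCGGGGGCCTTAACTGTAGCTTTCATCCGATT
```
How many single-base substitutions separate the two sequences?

6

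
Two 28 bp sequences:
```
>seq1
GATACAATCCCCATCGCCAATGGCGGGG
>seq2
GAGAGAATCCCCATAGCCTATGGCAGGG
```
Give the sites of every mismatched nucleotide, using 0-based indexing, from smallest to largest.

Scanning 0-based: 2: T/G; 4: C/G; 14: C/A; 18: A/T; 24: G/A.

2, 4, 14, 18, 24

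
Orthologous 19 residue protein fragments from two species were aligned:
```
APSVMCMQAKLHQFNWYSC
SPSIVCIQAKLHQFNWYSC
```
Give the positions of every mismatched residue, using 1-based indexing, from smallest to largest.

Differences at position 1 (A→S), position 4 (V→I), position 5 (M→V), position 7 (M→I).

1, 4, 5, 7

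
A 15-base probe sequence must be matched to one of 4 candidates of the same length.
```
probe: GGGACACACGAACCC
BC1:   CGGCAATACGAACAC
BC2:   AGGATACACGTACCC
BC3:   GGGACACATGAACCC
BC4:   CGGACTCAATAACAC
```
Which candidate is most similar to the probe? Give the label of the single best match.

BC3

Hamming distances to probe — BC1: 5; BC2: 3; BC3: 1; BC4: 5.
Smallest is BC3 with 1 mismatch.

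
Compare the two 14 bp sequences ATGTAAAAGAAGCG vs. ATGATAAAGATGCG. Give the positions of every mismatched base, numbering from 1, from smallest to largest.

4, 5, 11

Scanning 1-based: 4: T/A; 5: A/T; 11: A/T.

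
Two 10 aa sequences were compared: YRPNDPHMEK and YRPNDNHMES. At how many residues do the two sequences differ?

2

Comparing position by position, 2 residues differ: 6 (P/N), 10 (K/S).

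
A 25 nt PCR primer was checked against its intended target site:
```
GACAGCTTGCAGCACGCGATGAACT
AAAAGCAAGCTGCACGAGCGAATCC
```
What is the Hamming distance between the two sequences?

11

The sequences differ at bases 1, 3, 7, 8, 11, 17, 19, 20, 21, 23, 25 (1-based) — 11 in total.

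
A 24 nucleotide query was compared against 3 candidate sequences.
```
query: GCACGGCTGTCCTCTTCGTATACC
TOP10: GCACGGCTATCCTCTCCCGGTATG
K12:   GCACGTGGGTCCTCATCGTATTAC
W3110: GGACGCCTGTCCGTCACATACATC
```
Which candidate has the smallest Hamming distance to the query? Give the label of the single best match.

K12

Hamming distances to query — TOP10: 7; K12: 6; W3110: 9.
Smallest is K12 with 6 mismatches.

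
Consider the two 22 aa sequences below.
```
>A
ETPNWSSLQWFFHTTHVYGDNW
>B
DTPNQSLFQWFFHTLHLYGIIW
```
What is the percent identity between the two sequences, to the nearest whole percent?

8 positions differ (1, 5, 7, 8, 15, 17, 20, 21), so 14 of 22 match: 14/22 = 63.64%.

64%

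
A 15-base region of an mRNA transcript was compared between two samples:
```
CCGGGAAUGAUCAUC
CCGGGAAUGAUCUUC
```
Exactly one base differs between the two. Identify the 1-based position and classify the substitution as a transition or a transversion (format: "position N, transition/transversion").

position 13, transversion

Position 13 changes A→U. A is a purine and U is a pyrimidine, so this is a transversion.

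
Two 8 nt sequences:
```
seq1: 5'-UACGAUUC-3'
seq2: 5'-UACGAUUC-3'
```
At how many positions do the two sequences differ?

No positions differ; the sequences are identical.

0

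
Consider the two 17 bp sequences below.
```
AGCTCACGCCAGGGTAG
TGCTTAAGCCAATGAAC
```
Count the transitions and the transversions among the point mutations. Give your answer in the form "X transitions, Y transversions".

Transitions (purine↔purine or pyrimidine↔pyrimidine): 5 C→T, 12 G→A.
Transversions (purine↔pyrimidine): 1 A→T, 7 C→A, 13 G→T, 15 T→A, 17 G→C.

2 transitions, 5 transversions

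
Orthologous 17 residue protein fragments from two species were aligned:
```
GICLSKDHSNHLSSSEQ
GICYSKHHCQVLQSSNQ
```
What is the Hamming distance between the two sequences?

7

The sequences differ at residues 4, 7, 9, 10, 11, 13, 16 (1-based) — 7 in total.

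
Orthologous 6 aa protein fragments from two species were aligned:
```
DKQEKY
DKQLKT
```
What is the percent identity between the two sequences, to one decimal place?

Mismatches at positions 4, 6 (1-based): 2 of 6.
Identical positions: 4/6 = 66.67% → 66.7%.

66.7%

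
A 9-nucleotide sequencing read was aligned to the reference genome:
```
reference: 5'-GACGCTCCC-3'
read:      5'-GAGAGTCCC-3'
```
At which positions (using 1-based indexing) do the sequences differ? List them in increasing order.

3, 4, 5

Differences at position 3 (C→G), position 4 (G→A), position 5 (C→G).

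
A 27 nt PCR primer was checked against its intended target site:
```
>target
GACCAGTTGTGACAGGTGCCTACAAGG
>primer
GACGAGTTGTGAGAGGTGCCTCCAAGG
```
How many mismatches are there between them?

3

Mismatches (1-based): site 4: C→G; site 13: C→G; site 22: A→C.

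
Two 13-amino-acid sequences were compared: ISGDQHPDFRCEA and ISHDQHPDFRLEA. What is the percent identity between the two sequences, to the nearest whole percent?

Mismatches at positions 3, 11 (1-based): 2 of 13.
Identical positions: 11/13 = 84.62% → 85%.

85%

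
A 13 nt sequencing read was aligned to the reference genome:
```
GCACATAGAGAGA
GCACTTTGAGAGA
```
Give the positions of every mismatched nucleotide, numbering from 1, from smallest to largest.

Differences at position 5 (A→T), position 7 (A→T).

5, 7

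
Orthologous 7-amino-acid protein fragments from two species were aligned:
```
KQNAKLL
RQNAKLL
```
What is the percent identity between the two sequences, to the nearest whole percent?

86%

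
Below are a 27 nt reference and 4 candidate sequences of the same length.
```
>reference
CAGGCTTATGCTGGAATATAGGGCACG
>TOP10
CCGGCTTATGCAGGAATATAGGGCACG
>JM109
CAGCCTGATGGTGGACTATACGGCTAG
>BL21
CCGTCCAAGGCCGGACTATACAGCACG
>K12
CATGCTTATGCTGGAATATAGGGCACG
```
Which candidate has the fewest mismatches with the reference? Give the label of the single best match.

TOP10 differs at 2 bases; JM109 differs at 7 bases; BL21 differs at 9 bases; K12 differs at 1 base. The closest is K12.

K12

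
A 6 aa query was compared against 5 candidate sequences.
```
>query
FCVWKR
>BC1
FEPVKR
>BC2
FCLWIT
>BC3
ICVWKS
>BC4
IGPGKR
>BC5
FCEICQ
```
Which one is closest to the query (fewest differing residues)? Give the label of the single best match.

BC3

Hamming distances to query — BC1: 3; BC2: 3; BC3: 2; BC4: 4; BC5: 4.
Smallest is BC3 with 2 mismatches.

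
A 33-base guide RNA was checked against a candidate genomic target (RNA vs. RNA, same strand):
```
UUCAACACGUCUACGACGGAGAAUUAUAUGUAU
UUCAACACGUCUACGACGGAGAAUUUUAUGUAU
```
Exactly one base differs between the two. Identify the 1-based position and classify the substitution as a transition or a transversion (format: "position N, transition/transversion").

position 26, transversion

Position 26 changes A→U. A is a purine and U is a pyrimidine, so this is a transversion.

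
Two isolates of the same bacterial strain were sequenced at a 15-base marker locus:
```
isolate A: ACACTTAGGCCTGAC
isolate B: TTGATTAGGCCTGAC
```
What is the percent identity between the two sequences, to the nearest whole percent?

Mismatches at positions 1, 2, 3, 4 (1-based): 4 of 15.
Identical positions: 11/15 = 73.33% → 73%.

73%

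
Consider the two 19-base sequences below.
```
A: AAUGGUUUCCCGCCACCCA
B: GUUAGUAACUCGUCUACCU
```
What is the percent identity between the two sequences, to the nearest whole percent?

47%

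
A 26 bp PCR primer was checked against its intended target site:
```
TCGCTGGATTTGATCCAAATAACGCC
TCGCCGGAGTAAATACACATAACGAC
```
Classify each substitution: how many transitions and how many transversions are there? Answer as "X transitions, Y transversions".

Mismatches (1-based):
site 5: T→C (pyrimidine→pyrimidine, transition)
site 9: T→G (pyrimidine→purine, transversion)
site 11: T→A (pyrimidine→purine, transversion)
site 12: G→A (purine→purine, transition)
site 15: C→A (pyrimidine→purine, transversion)
site 18: A→C (purine→pyrimidine, transversion)
site 25: C→A (pyrimidine→purine, transversion)

2 transitions, 5 transversions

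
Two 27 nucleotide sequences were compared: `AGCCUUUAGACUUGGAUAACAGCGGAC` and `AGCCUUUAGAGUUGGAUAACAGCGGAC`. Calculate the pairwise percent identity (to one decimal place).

1 position differs (11), so 26 of 27 match: 26/27 = 96.3%.

96.3%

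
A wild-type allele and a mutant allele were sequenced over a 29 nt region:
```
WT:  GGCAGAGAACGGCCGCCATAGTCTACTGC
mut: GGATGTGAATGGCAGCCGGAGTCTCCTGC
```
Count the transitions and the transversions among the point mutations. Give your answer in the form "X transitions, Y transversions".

Transitions (purine↔purine or pyrimidine↔pyrimidine): 10 C→T, 18 A→G.
Transversions (purine↔pyrimidine): 3 C→A, 4 A→T, 6 A→T, 14 C→A, 19 T→G, 25 A→C.

2 transitions, 6 transversions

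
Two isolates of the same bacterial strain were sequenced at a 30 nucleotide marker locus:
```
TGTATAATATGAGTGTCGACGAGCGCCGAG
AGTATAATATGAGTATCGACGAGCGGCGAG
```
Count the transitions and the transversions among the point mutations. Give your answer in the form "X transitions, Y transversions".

1 transition, 2 transversions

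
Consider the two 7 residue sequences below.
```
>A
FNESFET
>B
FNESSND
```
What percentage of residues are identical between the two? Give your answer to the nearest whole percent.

3 positions differ (5, 6, 7), so 4 of 7 match: 4/7 = 57.14%.

57%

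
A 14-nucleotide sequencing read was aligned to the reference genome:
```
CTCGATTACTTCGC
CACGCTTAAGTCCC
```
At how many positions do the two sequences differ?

5

Mismatches (1-based): position 2: T→A; position 5: A→C; position 9: C→A; position 10: T→G; position 13: G→C.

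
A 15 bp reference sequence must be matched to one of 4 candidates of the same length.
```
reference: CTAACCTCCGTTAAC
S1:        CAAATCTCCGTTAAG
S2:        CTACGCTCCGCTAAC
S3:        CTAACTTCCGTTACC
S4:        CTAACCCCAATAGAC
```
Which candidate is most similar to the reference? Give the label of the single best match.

S3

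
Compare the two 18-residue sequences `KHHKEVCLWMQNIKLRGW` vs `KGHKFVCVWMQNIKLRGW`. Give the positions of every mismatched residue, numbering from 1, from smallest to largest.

Scanning 1-based: 2: H/G; 5: E/F; 8: L/V.

2, 5, 8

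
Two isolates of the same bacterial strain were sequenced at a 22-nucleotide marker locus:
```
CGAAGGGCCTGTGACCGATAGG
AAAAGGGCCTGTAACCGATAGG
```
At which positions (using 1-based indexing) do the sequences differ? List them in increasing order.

Differences at position 1 (C→A), position 2 (G→A), position 13 (G→A).

1, 2, 13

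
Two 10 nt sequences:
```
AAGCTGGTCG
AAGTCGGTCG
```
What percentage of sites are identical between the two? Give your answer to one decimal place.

80.0%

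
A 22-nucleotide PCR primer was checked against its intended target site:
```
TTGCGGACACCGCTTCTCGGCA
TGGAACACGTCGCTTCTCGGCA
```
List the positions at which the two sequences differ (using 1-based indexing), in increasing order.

Differences at position 2 (T→G), position 4 (C→A), position 5 (G→A), position 6 (G→C), position 9 (A→G), position 10 (C→T).

2, 4, 5, 6, 9, 10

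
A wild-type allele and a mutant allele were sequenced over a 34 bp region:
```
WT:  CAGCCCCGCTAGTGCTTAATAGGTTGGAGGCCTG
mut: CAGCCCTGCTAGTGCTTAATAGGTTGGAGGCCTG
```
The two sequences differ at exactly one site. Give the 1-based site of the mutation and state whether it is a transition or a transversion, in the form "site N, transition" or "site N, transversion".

site 7, transition

Site 7 changes C→T. C is a pyrimidine and T is a pyrimidine, so this is a transition.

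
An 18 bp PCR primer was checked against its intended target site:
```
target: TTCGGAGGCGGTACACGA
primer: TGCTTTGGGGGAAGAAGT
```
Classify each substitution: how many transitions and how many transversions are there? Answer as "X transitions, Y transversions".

0 transitions, 9 transversions

Transitions (purine↔purine or pyrimidine↔pyrimidine): none.
Transversions (purine↔pyrimidine): 2 T→G, 4 G→T, 5 G→T, 6 A→T, 9 C→G, 12 T→A, 14 C→G, 16 C→A, 18 A→T.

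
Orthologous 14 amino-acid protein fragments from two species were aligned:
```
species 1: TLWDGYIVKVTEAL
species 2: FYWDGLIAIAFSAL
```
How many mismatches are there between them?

Comparing position by position, 8 residues differ: 1 (T/F), 2 (L/Y), 6 (Y/L), 8 (V/A), 9 (K/I), 10 (V/A), 11 (T/F), 12 (E/S).

8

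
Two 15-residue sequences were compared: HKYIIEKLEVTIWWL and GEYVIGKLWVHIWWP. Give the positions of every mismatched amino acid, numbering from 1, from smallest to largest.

Differences at position 1 (H→G), position 2 (K→E), position 4 (I→V), position 6 (E→G), position 9 (E→W), position 11 (T→H), position 15 (L→P).

1, 2, 4, 6, 9, 11, 15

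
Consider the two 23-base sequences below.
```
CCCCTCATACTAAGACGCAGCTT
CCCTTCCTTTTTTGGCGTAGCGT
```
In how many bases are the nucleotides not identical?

9

Comparing position by position, 9 bases differ: 4 (C/T), 7 (A/C), 9 (A/T), 10 (C/T), 12 (A/T), 13 (A/T), 15 (A/G), 18 (C/T), 22 (T/G).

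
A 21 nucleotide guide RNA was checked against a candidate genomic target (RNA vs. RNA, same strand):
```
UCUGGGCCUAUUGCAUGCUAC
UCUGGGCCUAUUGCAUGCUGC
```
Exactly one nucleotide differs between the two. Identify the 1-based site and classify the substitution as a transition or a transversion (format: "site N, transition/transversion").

The sequences differ only at site 20: A→G (purine→purine), a transition.

site 20, transition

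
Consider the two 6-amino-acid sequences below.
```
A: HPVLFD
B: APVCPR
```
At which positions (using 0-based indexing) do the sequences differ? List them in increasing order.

Differences at position 0 (H→A), position 3 (L→C), position 4 (F→P), position 5 (D→R).

0, 3, 4, 5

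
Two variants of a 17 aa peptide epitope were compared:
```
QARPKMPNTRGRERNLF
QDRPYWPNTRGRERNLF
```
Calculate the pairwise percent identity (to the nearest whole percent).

82%

3 positions differ (2, 5, 6), so 14 of 17 match: 14/17 = 82.35%.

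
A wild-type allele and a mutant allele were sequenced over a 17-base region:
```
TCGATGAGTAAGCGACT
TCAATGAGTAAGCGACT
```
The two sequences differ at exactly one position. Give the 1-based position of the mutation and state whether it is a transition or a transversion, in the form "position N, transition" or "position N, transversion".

The sequences differ only at position 3: G→A (purine→purine), a transition.

position 3, transition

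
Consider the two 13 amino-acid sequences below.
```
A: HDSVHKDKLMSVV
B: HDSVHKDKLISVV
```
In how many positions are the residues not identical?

Comparing position by position, 1 position differs: 10 (M/I).

1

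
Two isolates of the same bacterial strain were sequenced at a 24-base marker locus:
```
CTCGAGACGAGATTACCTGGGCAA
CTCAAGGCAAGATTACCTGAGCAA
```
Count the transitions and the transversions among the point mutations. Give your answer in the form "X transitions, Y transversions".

Transitions (purine↔purine or pyrimidine↔pyrimidine): 4 G→A, 7 A→G, 9 G→A, 20 G→A.
Transversions (purine↔pyrimidine): none.

4 transitions, 0 transversions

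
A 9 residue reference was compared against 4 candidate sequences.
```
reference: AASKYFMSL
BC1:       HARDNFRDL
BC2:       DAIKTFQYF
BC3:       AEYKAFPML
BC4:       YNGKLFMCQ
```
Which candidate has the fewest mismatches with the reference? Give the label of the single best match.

Hamming distances to reference — BC1: 6; BC2: 6; BC3: 5; BC4: 6.
Smallest is BC3 with 5 mismatches.

BC3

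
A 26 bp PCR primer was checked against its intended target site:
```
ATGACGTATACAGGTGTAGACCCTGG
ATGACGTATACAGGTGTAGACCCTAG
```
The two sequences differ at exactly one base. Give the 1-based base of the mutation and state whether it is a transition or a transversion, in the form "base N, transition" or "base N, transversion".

Base 25 changes G→A. G is a purine and A is a purine, so this is a transition.

base 25, transition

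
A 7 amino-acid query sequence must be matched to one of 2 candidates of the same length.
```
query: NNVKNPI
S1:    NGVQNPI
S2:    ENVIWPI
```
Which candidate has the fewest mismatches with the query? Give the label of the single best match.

S1

S1 differs at 2 positions; S2 differs at 3 positions. The closest is S1.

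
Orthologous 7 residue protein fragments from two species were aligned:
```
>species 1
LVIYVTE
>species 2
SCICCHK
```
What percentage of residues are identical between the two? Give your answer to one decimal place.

6 positions differ (1, 2, 4, 5, 6, 7), so 1 of 7 match: 1/7 = 14.29%.

14.3%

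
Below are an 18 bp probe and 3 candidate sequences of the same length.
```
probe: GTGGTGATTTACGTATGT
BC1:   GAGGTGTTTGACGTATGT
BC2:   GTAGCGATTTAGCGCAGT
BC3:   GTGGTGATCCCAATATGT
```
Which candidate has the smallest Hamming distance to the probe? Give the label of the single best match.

Hamming distances to probe — BC1: 3; BC2: 7; BC3: 5.
Smallest is BC1 with 3 mismatches.

BC1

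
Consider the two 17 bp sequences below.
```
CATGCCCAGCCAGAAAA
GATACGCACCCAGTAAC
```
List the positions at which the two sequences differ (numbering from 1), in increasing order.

Differences at position 1 (C→G), position 4 (G→A), position 6 (C→G), position 9 (G→C), position 14 (A→T), position 17 (A→C).

1, 4, 6, 9, 14, 17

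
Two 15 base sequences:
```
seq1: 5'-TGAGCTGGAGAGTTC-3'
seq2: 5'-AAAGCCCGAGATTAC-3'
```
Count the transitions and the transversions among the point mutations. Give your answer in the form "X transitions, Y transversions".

Transitions (purine↔purine or pyrimidine↔pyrimidine): 2 G→A, 6 T→C.
Transversions (purine↔pyrimidine): 1 T→A, 7 G→C, 12 G→T, 14 T→A.

2 transitions, 4 transversions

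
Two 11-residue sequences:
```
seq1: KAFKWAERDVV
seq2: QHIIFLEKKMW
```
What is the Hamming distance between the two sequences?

10

Comparing position by position, 10 residues differ: 1 (K/Q), 2 (A/H), 3 (F/I), 4 (K/I), 5 (W/F), 6 (A/L), 8 (R/K), 9 (D/K), 10 (V/M), 11 (V/W).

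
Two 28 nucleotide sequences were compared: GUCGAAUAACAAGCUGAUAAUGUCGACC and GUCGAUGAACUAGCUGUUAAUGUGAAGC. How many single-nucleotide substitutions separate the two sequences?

7

Comparing position by position, 7 bases differ: 6 (A/U), 7 (U/G), 11 (A/U), 17 (A/U), 24 (C/G), 25 (G/A), 27 (C/G).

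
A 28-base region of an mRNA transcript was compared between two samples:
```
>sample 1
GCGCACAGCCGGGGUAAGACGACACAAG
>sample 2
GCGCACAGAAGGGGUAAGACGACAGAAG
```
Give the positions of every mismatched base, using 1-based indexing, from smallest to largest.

9, 10, 25

Differences at position 9 (C→A), position 10 (C→A), position 25 (C→G).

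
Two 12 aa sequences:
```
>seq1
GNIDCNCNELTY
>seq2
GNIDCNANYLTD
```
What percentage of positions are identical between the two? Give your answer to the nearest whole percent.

75%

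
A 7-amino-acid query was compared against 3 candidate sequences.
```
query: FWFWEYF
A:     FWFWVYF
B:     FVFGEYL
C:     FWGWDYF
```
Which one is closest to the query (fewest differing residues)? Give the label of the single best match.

A

Hamming distances to query — A: 1; B: 3; C: 2.
Smallest is A with 1 mismatch.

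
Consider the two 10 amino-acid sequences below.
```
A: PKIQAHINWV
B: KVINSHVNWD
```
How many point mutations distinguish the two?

6

Comparing position by position, 6 residues differ: 1 (P/K), 2 (K/V), 4 (Q/N), 5 (A/S), 7 (I/V), 10 (V/D).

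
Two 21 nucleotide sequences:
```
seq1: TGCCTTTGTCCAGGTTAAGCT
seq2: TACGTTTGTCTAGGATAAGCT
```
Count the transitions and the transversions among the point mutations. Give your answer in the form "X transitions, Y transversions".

2 transitions, 2 transversions

Mismatches (1-based):
site 2: G→A (purine→purine, transition)
site 4: C→G (pyrimidine→purine, transversion)
site 11: C→T (pyrimidine→pyrimidine, transition)
site 15: T→A (pyrimidine→purine, transversion)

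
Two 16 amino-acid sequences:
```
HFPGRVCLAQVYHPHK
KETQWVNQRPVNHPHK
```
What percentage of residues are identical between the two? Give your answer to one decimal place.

37.5%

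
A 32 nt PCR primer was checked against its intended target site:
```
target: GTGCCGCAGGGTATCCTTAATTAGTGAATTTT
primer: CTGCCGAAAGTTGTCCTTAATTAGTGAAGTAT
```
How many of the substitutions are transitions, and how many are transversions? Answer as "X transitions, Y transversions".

2 transitions, 5 transversions

Transitions (purine↔purine or pyrimidine↔pyrimidine): 9 G→A, 13 A→G.
Transversions (purine↔pyrimidine): 1 G→C, 7 C→A, 11 G→T, 29 T→G, 31 T→A.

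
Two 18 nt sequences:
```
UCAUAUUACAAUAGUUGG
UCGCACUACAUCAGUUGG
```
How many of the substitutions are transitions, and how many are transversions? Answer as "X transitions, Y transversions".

Mismatches (1-based):
site 3: A→G (purine→purine, transition)
site 4: U→C (pyrimidine→pyrimidine, transition)
site 6: U→C (pyrimidine→pyrimidine, transition)
site 11: A→U (purine→pyrimidine, transversion)
site 12: U→C (pyrimidine→pyrimidine, transition)

4 transitions, 1 transversion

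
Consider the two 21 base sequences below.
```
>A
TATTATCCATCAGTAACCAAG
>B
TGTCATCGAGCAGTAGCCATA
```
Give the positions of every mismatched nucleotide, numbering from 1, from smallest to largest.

Differences at position 2 (A→G), position 4 (T→C), position 8 (C→G), position 10 (T→G), position 16 (A→G), position 20 (A→T), position 21 (G→A).

2, 4, 8, 10, 16, 20, 21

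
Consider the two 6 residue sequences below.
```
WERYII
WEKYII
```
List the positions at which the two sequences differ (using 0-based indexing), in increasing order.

Scanning 0-based: 2: R/K.

2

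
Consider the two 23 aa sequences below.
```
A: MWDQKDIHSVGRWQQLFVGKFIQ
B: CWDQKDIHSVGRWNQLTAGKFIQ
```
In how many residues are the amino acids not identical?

Mismatches (1-based): residue 1: M→C; residue 14: Q→N; residue 17: F→T; residue 18: V→A.

4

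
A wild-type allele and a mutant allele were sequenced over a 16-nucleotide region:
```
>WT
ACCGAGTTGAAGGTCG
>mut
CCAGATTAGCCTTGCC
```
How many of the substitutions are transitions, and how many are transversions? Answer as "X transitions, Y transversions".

Mismatches (1-based):
position 1: A→C (purine→pyrimidine, transversion)
position 3: C→A (pyrimidine→purine, transversion)
position 6: G→T (purine→pyrimidine, transversion)
position 8: T→A (pyrimidine→purine, transversion)
position 10: A→C (purine→pyrimidine, transversion)
position 11: A→C (purine→pyrimidine, transversion)
position 12: G→T (purine→pyrimidine, transversion)
position 13: G→T (purine→pyrimidine, transversion)
position 14: T→G (pyrimidine→purine, transversion)
position 16: G→C (purine→pyrimidine, transversion)

0 transitions, 10 transversions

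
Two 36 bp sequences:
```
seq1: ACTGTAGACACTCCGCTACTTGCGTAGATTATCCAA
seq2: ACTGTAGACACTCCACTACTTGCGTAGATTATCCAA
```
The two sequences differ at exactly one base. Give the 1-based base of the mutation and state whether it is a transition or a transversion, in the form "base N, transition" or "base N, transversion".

base 15, transition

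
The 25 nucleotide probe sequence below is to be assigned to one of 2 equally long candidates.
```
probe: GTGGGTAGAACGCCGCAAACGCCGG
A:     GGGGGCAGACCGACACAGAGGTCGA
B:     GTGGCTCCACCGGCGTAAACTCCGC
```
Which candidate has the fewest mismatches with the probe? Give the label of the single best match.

B

Hamming distances to probe — A: 9; B: 8.
Smallest is B with 8 mismatches.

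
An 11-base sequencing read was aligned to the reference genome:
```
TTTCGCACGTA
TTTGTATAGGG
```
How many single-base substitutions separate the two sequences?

7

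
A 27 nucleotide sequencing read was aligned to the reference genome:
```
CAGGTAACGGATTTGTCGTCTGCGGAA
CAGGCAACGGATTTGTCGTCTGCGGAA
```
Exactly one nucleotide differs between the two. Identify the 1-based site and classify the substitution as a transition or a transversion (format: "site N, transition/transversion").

The sequences differ only at site 5: T→C (pyrimidine→pyrimidine), a transition.

site 5, transition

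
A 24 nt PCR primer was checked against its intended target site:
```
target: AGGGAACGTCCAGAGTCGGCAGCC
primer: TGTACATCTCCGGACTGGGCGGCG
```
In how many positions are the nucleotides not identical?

11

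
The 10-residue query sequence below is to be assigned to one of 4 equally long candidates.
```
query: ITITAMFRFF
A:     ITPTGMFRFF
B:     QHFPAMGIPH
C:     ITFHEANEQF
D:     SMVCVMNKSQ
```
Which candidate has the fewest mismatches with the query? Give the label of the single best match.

Hamming distances to query — A: 2; B: 8; C: 7; D: 9.
Smallest is A with 2 mismatches.

A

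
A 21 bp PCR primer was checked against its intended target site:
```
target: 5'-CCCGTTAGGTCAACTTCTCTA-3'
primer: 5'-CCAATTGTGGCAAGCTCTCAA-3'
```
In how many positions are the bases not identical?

Comparing position by position, 8 positions differ: 3 (C/A), 4 (G/A), 7 (A/G), 8 (G/T), 10 (T/G), 14 (C/G), 15 (T/C), 20 (T/A).

8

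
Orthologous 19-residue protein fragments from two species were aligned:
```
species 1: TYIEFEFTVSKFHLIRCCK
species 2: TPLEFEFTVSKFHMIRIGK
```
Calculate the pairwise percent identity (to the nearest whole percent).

74%

Mismatches at positions 2, 3, 14, 17, 18 (1-based): 5 of 19.
Identical positions: 14/19 = 73.68% → 74%.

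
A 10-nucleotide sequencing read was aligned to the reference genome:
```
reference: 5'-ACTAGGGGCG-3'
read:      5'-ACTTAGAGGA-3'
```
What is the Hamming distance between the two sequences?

5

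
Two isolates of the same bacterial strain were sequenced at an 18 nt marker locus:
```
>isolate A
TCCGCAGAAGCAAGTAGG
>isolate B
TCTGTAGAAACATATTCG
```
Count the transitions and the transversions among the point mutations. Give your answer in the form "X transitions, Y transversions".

4 transitions, 3 transversions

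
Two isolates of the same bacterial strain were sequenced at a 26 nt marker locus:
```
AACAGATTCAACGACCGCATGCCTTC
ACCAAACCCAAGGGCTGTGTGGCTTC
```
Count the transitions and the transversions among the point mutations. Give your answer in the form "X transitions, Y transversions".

7 transitions, 3 transversions

Transitions (purine↔purine or pyrimidine↔pyrimidine): 5 G→A, 7 T→C, 8 T→C, 14 A→G, 16 C→T, 18 C→T, 19 A→G.
Transversions (purine↔pyrimidine): 2 A→C, 12 C→G, 22 C→G.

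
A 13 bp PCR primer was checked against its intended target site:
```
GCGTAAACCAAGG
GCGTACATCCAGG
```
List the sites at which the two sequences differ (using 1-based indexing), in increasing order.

Differences at site 6 (A→C), site 8 (C→T), site 10 (A→C).

6, 8, 10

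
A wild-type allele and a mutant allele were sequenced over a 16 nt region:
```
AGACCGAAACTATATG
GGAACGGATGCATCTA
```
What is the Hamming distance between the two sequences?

8

The sequences differ at sites 1, 4, 7, 9, 10, 11, 14, 16 (1-based) — 8 in total.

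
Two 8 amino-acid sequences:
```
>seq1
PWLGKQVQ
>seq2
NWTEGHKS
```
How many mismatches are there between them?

7

The sequences differ at residues 1, 3, 4, 5, 6, 7, 8 (1-based) — 7 in total.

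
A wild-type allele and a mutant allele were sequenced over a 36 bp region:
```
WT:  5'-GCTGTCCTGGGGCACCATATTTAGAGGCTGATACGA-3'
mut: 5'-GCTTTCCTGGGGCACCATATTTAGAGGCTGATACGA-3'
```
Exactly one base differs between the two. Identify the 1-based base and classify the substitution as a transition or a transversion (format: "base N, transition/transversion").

base 4, transversion

The sequences differ only at base 4: G→T (purine→pyrimidine), a transversion.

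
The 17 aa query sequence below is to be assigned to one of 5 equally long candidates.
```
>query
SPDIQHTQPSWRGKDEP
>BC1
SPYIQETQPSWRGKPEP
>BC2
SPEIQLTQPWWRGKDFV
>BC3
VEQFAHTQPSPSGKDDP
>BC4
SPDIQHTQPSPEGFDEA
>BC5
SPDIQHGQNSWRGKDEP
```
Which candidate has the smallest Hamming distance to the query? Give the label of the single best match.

BC5

Hamming distances to query — BC1: 3; BC2: 5; BC3: 8; BC4: 4; BC5: 2.
Smallest is BC5 with 2 mismatches.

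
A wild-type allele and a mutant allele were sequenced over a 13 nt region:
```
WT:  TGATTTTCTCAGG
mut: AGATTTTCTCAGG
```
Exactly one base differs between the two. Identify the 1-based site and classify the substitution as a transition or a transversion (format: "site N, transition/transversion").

site 1, transversion

The sequences differ only at site 1: T→A (pyrimidine→purine), a transversion.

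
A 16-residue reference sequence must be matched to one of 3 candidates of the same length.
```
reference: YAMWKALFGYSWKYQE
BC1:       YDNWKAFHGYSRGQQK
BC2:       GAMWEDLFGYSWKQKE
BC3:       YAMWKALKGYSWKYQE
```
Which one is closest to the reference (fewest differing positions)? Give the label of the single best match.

BC3

Hamming distances to reference — BC1: 8; BC2: 5; BC3: 1.
Smallest is BC3 with 1 mismatch.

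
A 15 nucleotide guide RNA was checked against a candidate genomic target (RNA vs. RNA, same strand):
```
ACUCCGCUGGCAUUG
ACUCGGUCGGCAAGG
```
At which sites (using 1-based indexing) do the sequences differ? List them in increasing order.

Differences at site 5 (C→G), site 7 (C→U), site 8 (U→C), site 13 (U→A), site 14 (U→G).

5, 7, 8, 13, 14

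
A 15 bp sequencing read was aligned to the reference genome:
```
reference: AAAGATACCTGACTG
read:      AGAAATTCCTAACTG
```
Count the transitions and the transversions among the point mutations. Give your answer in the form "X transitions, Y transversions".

Mismatches (1-based):
position 2: A→G (purine→purine, transition)
position 4: G→A (purine→purine, transition)
position 7: A→T (purine→pyrimidine, transversion)
position 11: G→A (purine→purine, transition)

3 transitions, 1 transversion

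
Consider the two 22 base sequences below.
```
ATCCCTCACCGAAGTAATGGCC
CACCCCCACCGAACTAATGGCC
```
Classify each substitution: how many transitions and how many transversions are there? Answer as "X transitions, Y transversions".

1 transition, 3 transversions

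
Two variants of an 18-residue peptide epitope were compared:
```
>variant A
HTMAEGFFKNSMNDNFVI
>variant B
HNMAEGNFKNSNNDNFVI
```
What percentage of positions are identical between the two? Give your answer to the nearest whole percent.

83%

3 positions differ (2, 7, 12), so 15 of 18 match: 15/18 = 83.33%.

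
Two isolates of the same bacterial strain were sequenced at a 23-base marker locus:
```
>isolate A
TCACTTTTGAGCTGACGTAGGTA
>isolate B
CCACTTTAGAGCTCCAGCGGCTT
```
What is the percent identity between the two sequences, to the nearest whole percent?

9 positions differ (1, 8, 14, 15, 16, 18, 19, 21, 23), so 14 of 23 match: 14/23 = 60.87%.

61%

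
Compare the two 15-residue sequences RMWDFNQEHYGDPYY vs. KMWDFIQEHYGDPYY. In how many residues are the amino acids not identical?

The sequences differ at residues 1, 6 (1-based) — 2 in total.

2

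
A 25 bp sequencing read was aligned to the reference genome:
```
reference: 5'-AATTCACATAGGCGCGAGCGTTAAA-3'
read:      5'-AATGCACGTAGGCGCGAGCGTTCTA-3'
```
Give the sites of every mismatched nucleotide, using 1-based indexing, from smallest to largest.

Scanning 1-based: 4: T/G; 8: A/G; 23: A/C; 24: A/T.

4, 8, 23, 24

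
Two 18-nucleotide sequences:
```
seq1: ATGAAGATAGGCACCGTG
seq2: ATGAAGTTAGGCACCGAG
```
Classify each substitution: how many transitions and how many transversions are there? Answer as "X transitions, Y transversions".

Mismatches (1-based):
base 7: A→T (purine→pyrimidine, transversion)
base 17: T→A (pyrimidine→purine, transversion)

0 transitions, 2 transversions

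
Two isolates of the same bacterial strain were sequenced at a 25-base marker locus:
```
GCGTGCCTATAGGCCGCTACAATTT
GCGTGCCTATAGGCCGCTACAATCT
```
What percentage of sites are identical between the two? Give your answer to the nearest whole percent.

96%

Mismatch at position 24 (1-based): 1 of 25.
Identical positions: 24/25 = 96% → 96%.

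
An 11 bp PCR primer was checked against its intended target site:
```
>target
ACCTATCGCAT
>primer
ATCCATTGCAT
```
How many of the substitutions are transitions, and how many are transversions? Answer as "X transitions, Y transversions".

Transitions (purine↔purine or pyrimidine↔pyrimidine): 2 C→T, 4 T→C, 7 C→T.
Transversions (purine↔pyrimidine): none.

3 transitions, 0 transversions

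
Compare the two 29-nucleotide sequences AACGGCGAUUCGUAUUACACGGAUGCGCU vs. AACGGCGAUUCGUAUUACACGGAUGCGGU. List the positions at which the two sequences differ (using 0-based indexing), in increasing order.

Differences at position 27 (C→G).

27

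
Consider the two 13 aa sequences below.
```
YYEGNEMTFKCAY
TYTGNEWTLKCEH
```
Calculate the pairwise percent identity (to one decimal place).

Mismatches at positions 1, 3, 7, 9, 12, 13 (1-based): 6 of 13.
Identical positions: 7/13 = 53.85% → 53.8%.

53.8%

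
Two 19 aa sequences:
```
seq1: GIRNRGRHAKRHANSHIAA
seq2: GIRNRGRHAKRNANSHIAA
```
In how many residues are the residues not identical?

The sequences differ at residues 12 (1-based) — 1 in total.

1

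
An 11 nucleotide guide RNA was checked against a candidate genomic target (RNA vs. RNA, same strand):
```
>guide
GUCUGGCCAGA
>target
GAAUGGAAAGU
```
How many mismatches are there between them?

5

Comparing position by position, 5 positions differ: 2 (U/A), 3 (C/A), 7 (C/A), 8 (C/A), 11 (A/U).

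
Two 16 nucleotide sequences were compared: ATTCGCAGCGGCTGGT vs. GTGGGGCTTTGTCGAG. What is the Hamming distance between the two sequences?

12

The sequences differ at positions 1, 3, 4, 6, 7, 8, 9, 10, 12, 13, 15, 16 (1-based) — 12 in total.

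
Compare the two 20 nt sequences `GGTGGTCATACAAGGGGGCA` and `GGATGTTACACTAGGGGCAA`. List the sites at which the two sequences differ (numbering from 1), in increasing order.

3, 4, 7, 9, 12, 18, 19

Scanning 1-based: 3: T/A; 4: G/T; 7: C/T; 9: T/C; 12: A/T; 18: G/C; 19: C/A.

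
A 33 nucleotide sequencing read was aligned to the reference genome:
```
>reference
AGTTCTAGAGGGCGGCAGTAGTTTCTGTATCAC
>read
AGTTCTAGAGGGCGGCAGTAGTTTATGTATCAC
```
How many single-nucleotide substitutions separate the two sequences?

Comparing position by position, 1 site differs: 25 (C/A).

1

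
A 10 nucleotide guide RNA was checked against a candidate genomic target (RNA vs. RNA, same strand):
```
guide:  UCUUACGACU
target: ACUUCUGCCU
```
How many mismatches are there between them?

Mismatches (1-based): position 1: U→A; position 5: A→C; position 6: C→U; position 8: A→C.

4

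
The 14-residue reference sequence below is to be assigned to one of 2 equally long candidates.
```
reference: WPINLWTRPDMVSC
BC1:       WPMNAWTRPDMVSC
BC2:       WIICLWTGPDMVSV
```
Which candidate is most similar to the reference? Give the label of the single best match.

BC1 differs at 2 residues; BC2 differs at 4 residues. The closest is BC1.

BC1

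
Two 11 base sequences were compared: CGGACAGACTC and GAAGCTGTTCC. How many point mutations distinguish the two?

8

The sequences differ at bases 1, 2, 3, 4, 6, 8, 9, 10 (1-based) — 8 in total.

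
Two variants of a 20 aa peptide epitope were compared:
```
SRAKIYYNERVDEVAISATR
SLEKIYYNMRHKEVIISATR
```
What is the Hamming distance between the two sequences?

The sequences differ at positions 2, 3, 9, 11, 12, 15 (1-based) — 6 in total.

6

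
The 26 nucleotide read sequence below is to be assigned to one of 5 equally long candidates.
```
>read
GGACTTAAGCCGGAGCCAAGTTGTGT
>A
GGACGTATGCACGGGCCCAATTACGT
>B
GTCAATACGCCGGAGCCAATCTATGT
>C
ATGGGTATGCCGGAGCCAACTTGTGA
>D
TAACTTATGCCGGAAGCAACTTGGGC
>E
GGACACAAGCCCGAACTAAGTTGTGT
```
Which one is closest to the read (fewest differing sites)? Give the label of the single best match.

E

A differs at 9 sites; B differs at 8 sites; C differs at 8 sites; D differs at 8 sites; E differs at 5 sites. The closest is E.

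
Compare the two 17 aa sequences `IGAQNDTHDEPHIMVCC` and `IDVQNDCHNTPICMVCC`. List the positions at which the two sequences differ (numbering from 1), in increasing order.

2, 3, 7, 9, 10, 12, 13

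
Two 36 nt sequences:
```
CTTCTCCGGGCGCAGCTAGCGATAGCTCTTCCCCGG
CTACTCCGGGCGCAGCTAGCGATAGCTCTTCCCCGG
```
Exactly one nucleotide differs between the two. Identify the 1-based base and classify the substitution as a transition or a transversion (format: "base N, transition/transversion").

The sequences differ only at base 3: T→A (pyrimidine→purine), a transversion.

base 3, transversion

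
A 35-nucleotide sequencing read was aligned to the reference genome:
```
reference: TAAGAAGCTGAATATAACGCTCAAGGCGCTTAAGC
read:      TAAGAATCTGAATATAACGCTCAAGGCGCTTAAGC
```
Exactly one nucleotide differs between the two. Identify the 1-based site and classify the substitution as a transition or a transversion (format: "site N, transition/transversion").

The sequences differ only at site 7: G→T (purine→pyrimidine), a transversion.

site 7, transversion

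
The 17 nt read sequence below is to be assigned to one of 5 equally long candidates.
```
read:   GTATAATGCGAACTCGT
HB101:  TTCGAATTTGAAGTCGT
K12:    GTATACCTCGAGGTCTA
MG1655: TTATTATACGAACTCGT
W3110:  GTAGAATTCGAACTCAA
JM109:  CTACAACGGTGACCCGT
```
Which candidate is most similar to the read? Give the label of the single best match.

MG1655

HB101 differs at 6 positions; K12 differs at 7 positions; MG1655 differs at 3 positions; W3110 differs at 4 positions; JM109 differs at 7 positions. The closest is MG1655.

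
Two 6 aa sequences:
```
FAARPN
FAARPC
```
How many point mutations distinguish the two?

1

Comparing position by position, 1 residue differs: 6 (N/C).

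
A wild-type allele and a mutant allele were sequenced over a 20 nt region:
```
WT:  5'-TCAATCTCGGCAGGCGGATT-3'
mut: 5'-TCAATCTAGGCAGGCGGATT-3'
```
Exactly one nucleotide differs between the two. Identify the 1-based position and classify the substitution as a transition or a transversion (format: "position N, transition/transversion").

position 8, transversion

The sequences differ only at position 8: C→A (pyrimidine→purine), a transversion.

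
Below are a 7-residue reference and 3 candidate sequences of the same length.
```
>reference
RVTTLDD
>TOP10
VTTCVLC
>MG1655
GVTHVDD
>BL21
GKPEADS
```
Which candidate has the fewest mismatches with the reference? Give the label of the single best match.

MG1655

Hamming distances to reference — TOP10: 6; MG1655: 3; BL21: 6.
Smallest is MG1655 with 3 mismatches.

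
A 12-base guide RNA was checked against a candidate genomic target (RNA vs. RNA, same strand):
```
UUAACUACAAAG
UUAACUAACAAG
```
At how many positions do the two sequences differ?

Mismatches (1-based): position 8: C→A; position 9: A→C.

2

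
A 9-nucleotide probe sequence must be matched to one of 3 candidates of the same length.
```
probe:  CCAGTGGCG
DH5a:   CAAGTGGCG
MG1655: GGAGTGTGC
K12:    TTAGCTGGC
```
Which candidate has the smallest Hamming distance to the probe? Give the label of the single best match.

DH5a differs at 1 base; MG1655 differs at 5 bases; K12 differs at 6 bases. The closest is DH5a.

DH5a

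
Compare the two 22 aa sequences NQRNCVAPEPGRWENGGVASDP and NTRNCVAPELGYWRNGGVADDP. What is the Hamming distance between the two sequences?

5

The sequences differ at positions 2, 10, 12, 14, 20 (1-based) — 5 in total.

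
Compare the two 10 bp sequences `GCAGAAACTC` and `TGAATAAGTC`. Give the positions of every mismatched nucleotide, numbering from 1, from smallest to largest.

1, 2, 4, 5, 8

Differences at position 1 (G→T), position 2 (C→G), position 4 (G→A), position 5 (A→T), position 8 (C→G).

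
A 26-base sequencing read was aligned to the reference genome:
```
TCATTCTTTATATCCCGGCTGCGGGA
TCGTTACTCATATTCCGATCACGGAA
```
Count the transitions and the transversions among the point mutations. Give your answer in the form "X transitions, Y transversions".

9 transitions, 1 transversion

Mismatches (1-based):
site 3: A→G (purine→purine, transition)
site 6: C→A (pyrimidine→purine, transversion)
site 7: T→C (pyrimidine→pyrimidine, transition)
site 9: T→C (pyrimidine→pyrimidine, transition)
site 14: C→T (pyrimidine→pyrimidine, transition)
site 18: G→A (purine→purine, transition)
site 19: C→T (pyrimidine→pyrimidine, transition)
site 20: T→C (pyrimidine→pyrimidine, transition)
site 21: G→A (purine→purine, transition)
site 25: G→A (purine→purine, transition)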